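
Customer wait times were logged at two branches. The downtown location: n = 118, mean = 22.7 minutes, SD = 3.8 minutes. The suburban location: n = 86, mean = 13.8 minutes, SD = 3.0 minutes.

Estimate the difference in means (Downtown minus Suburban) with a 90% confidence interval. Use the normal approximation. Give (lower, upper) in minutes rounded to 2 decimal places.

(8.12, 9.68)

SE₁ = s₁/√n₁ = 3.8/√118 = 0.3498; SE₂ = 3.0/√86 = 0.3235.
Independent samples, unequal variances: SE_diff = √(SE₁² + SE₂²) = √(0.12236004 + 0.10465225) = 0.4765.
z* = 1.645, so margin of error = 1.645 × 0.4765 = 0.7838.
Difference in means = 22.7 − 13.8 = 8.9000.
8.9000 ± 0.7838 → (8.12, 9.68).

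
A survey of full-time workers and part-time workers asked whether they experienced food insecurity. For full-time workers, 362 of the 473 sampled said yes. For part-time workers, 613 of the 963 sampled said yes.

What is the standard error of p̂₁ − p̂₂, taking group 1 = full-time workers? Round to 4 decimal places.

0.0249

Sample proportions: 362/473 = 0.7653, 613/963 = 0.6366.
Each SE is √(p̂(1−p̂)/n): √(0.7653·0.2347/473) = 0.01949 and √(0.6366·0.3634/963) = 0.01550.
SE(p̂₁ − p̂₂) = √(SE₁² + SE₂²) = √(0.0003798601 + 0.00024025) = 0.02490, since the two samples are independent.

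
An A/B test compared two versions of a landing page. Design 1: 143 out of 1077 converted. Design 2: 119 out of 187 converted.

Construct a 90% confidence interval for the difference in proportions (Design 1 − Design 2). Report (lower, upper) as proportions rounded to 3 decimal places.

(-0.564, -0.443)

Sample proportions: 143/1077 = 0.1328, 119/187 = 0.6364.
Each SE is √(p̂(1−p̂)/n): √(0.1328·0.8672/1077) = 0.01034 and √(0.6364·0.3636/187) = 0.03518.
SE(p̂₁ − p̂₂) = √(SE₁² + SE₂²) = √(0.0001069156 + 0.0012376324) = 0.03667, since the two samples are independent.
At 90% confidence z* = 1.645; margin = 1.645 × 0.03667 = 0.06032.
The difference is 0.1328 − 0.6364 = -0.5036, so the interval is -0.5036 ± 0.06032 = (-0.564, -0.443).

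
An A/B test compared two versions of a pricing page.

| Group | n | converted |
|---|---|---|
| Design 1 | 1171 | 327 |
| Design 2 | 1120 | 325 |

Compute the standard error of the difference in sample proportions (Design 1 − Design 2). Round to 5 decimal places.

0.01886

First, p̂₁ = 327/1171 = 0.2792; p̂₂ = 325/1120 = 0.2902.
The two standard errors are √(0.2792×0.7208/1171) = 0.01311 and √(0.2902×0.7098/1120) = 0.01356.
Because the samples are independent, SE_diff = √(0.01311² + 0.01356²) = 0.01886.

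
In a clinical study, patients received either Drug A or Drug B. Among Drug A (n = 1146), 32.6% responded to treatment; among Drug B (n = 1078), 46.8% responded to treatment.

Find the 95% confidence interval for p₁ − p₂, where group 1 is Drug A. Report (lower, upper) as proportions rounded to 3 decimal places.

(-0.182, -0.102)

SE₁ = √(p̂₁(1−p̂₁)/n₁) = √(0.3260·0.6740/1146) = 0.01385; SE₂ = √(0.4680·0.5320/1078) = 0.01520.
Independent samples: SE of the difference = √(SE₁² + SE₂²) = √(0.0001918225 + 0.00023104) = 0.02056.
z* for 95% confidence is 1.960, so the margin of error is 1.960 × 0.02056 = 0.04030.
Point estimate p̂₁ − p̂₂ = 0.3260 − 0.4680 = -0.1420.
-0.1420 ± 0.04030 → (-0.182, -0.102).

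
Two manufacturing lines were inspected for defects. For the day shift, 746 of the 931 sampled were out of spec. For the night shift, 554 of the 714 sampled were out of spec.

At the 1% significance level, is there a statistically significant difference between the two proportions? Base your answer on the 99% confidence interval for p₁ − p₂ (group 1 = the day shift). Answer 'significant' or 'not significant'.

not significant

p̂₁ = 746/931 = 0.8013 and p̂₂ = 554/714 = 0.7759.
SE₁ = √(p̂₁(1−p̂₁)/n₁) = √(0.8013·0.1987/931) = 0.01308; SE₂ = √(0.7759·0.2241/714) = 0.01561.
Independent samples: SE of the difference = √(SE₁² + SE₂²) = √(0.0001710864 + 0.0002436721) = 0.02037.
z* for 99% confidence is 2.576, so the margin of error is 2.576 × 0.02037 = 0.05247.
Point estimate p̂₁ − p̂₂ = 0.8013 − 0.7759 = 0.0254.
0.0254 ± 0.05247 → (-0.02707, 0.07787).
The interval (-0.02707, 0.07787) contains 0, so the difference is not significant.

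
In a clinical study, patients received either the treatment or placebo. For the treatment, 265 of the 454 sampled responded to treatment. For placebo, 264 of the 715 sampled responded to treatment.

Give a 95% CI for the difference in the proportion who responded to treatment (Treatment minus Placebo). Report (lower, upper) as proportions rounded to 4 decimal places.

Sample proportions: 265/454 = 0.5837, 264/715 = 0.3692.
Each SE is √(p̂(1−p̂)/n): √(0.5837·0.4163/454) = 0.02314 and √(0.3692·0.6308/715) = 0.01805.
SE(p̂₁ − p̂₂) = √(SE₁² + SE₂²) = √(0.0005354596 + 0.0003258025) = 0.02935, since the two samples are independent.
At 95% confidence z* = 1.960; margin = 1.960 × 0.02935 = 0.05753.
The difference is 0.5837 − 0.3692 = 0.2145, so the interval is 0.2145 ± 0.05753 = (0.1570, 0.2720).

(0.1570, 0.2720)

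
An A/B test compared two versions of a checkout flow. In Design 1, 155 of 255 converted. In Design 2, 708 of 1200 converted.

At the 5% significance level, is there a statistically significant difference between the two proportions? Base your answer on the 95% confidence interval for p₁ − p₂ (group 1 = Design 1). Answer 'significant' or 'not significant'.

Sample proportions: 155/255 = 0.6078, 708/1200 = 0.5900.
Each SE is √(p̂(1−p̂)/n): √(0.6078·0.3922/255) = 0.03057 and √(0.5900·0.4100/1200) = 0.01420.
SE(p̂₁ − p̂₂) = √(SE₁² + SE₂²) = √(0.0009345249 + 0.00020164) = 0.03371, since the two samples are independent.
At 95% confidence z* = 1.960; margin = 1.960 × 0.03371 = 0.06607.
The difference is 0.6078 − 0.5900 = 0.0178, so the interval is 0.0178 ± 0.06607 = (-0.04827, 0.08387).
The interval (-0.04827, 0.08387) contains 0, so the difference is not significant.

not significant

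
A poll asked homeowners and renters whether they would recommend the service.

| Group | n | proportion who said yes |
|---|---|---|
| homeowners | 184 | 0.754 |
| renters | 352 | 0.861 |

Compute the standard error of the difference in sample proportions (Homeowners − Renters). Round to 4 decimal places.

Each SE is √(p̂(1−p̂)/n): √(0.7540·0.2460/184) = 0.03175 and √(0.8610·0.1390/352) = 0.01844.
SE(p̂₁ − p̂₂) = √(SE₁² + SE₂²) = √(0.0010080625 + 0.0003400336) = 0.03672, since the two samples are independent.

0.0367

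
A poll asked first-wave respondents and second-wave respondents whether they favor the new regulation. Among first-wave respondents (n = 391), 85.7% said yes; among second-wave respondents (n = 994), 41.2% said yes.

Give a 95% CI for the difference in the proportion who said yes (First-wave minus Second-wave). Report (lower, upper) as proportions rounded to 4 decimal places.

Each SE is √(p̂(1−p̂)/n): √(0.8570·0.1430/391) = 0.01770 and √(0.4120·0.5880/994) = 0.01561.
SE(p̂₁ − p̂₂) = √(SE₁² + SE₂²) = √(0.00031329 + 0.0002436721) = 0.02360, since the two samples are independent.
At 95% confidence z* = 1.960; margin = 1.960 × 0.02360 = 0.04626.
The difference is 0.8570 − 0.4120 = 0.4450, so the interval is 0.4450 ± 0.04626 = (0.3987, 0.4913).

(0.3987, 0.4913)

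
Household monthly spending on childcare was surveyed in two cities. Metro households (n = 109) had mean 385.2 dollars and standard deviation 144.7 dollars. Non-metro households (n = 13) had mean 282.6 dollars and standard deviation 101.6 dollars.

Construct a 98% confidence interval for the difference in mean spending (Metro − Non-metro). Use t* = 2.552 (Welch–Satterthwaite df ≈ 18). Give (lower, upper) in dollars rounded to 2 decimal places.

Standard errors of each mean: 144.7/√109 = 13.8597 and 101.6/√13 = 28.1788.
SE(x̄₁ − x̄₂) = √(13.8597² + 28.1788²) = 31.4028 for independent samples with unequal variances.
With t* = 2.552, the margin is 2.552 × 31.4028 = 80.1399.
x̄₁ − x̄₂ = 385.2 − 282.6 = 102.6000; the interval is 102.6000 ± 80.1399 = (22.46, 182.74).

(22.46, 182.74)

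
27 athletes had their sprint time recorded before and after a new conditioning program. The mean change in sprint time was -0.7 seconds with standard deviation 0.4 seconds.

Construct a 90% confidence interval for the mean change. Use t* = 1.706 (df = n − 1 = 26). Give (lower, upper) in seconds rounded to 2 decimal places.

This is a matched-pairs design, so SE = s_d/√n = 0.4/√27 = 0.0770.
Margin = 1.706 × 0.0770 = 0.1314; the interval is -0.7 ± 0.1314 = (-0.83, -0.57).

(-0.83, -0.57)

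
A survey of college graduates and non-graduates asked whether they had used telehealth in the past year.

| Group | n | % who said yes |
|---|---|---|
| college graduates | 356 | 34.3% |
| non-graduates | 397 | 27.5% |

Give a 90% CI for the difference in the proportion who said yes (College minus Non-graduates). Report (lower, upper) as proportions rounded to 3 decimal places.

Each SE is √(p̂(1−p̂)/n): √(0.3430·0.6570/356) = 0.02516 and √(0.2750·0.7250/397) = 0.02241.
SE(p̂₁ − p̂₂) = √(SE₁² + SE₂²) = √(0.0006330256 + 0.0005022081) = 0.03369, since the two samples are independent.
At 90% confidence z* = 1.645; margin = 1.645 × 0.03369 = 0.05542.
The difference is 0.3430 − 0.2750 = 0.0680, so the interval is 0.0680 ± 0.05542 = (0.013, 0.123).

(0.013, 0.123)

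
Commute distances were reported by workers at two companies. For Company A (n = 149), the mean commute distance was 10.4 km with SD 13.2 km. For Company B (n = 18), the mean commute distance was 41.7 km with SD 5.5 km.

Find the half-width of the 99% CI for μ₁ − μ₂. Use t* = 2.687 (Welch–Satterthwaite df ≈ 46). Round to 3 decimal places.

4.536

Standard errors of each mean: 13.2/√149 = 1.0814 and 5.5/√18 = 1.2964.
SE(x̄₁ − x̄₂) = √(1.0814² + 1.2964²) = 1.6882 for independent samples with unequal variances.
With t* = 2.687, the margin is 2.687 × 1.6882 = 4.5362.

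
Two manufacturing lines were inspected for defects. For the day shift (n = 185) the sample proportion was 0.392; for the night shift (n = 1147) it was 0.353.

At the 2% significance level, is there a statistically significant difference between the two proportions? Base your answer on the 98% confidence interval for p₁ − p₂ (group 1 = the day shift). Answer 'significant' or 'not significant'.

The two standard errors are √(0.3920×0.6080/185) = 0.03589 and √(0.3530×0.6470/1147) = 0.01411.
Because the samples are independent, SE_diff = √(0.03589² + 0.01411²) = 0.03856.
Using z* = 2.326 for 98%, ME = 2.326 × 0.03856 = 0.08969.
p̂₁ − p̂₂ = 0.0390; interval 0.0390 ± 0.08969 gives (-0.05069, 0.12869).
The interval (-0.05069, 0.12869) contains 0, so the difference is not significant.

not significant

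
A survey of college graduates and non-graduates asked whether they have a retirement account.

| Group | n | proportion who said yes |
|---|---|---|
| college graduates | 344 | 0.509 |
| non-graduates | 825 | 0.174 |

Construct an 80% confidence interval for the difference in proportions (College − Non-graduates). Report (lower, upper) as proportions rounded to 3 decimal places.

(0.297, 0.373)

The two standard errors are √(0.5090×0.4910/344) = 0.02695 and √(0.1740×0.8260/825) = 0.01320.
Because the samples are independent, SE_diff = √(0.02695² + 0.01320²) = 0.03001.
Using z* = 1.282 for 80%, ME = 1.282 × 0.03001 = 0.03847.
p̂₁ − p̂₂ = 0.3350; interval 0.3350 ± 0.03847 gives (0.297, 0.373).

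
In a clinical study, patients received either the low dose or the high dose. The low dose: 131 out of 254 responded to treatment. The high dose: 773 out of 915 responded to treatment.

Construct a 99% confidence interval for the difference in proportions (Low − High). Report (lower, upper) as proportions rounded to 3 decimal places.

(-0.416, -0.243)

First, p̂₁ = 131/254 = 0.5157; p̂₂ = 773/915 = 0.8448.
The two standard errors are √(0.5157×0.4843/254) = 0.03136 and √(0.8448×0.1552/915) = 0.01197.
Because the samples are independent, SE_diff = √(0.03136² + 0.01197²) = 0.03357.
Using z* = 2.576 for 99%, ME = 2.576 × 0.03357 = 0.08648.
p̂₁ − p̂₂ = -0.3291; interval -0.3291 ± 0.08648 gives (-0.416, -0.243).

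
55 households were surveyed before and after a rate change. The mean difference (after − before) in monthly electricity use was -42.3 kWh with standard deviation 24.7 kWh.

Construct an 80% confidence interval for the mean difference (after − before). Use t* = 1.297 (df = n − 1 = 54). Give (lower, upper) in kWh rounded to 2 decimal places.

(-46.62, -37.98)

Paired design: SE = s_d/√n = 24.7/√55 = 3.3305.
t* = 1.297; margin of error = 1.297 × 3.3305 = 4.3197.
-42.3 ± 4.3197 → (-46.62, -37.98).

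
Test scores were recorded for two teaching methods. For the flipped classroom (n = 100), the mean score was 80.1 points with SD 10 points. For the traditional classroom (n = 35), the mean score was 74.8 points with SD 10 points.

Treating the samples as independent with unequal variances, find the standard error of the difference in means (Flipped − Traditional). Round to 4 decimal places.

1.9640

SE₁ = s₁/√n₁ = 10/√100 = 1.0000; SE₂ = 10/√35 = 1.6903.
Independent samples, unequal variances: SE_diff = √(SE₁² + SE₂²) = √(1.0 + 2.85711409) = 1.9640.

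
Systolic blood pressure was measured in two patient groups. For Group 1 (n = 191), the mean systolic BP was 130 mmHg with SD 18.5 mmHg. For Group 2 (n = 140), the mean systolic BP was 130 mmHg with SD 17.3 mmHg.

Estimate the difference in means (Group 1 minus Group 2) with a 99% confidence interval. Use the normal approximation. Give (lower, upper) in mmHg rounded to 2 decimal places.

Standard errors of each mean: 18.5/√191 = 1.3386 and 17.3/√140 = 1.4621.
SE(x̄₁ − x̄₂) = √(1.3386² + 1.4621²) = 1.9823 for independent samples with unequal variances.
With z* = 2.576, the margin is 2.576 × 1.9823 = 5.1064.
x̄₁ − x̄₂ = 130 − 130 = 0.0000; the interval is 0.0000 ± 5.1064 = (-5.11, 5.11).

(-5.11, 5.11)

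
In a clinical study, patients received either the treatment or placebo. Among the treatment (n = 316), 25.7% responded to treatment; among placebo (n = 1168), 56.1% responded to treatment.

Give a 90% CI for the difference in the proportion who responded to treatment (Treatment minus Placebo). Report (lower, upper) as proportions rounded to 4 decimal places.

SE₁ = √(p̂₁(1−p̂₁)/n₁) = √(0.2570·0.7430/316) = 0.02458; SE₂ = √(0.5610·0.4390/1168) = 0.01452.
Independent samples: SE of the difference = √(SE₁² + SE₂²) = √(0.0006041764 + 0.0002108304) = 0.02855.
z* for 90% confidence is 1.645, so the margin of error is 1.645 × 0.02855 = 0.04696.
Point estimate p̂₁ − p̂₂ = 0.2570 − 0.5610 = -0.3040.
-0.3040 ± 0.04696 → (-0.3510, -0.2570).

(-0.3510, -0.2570)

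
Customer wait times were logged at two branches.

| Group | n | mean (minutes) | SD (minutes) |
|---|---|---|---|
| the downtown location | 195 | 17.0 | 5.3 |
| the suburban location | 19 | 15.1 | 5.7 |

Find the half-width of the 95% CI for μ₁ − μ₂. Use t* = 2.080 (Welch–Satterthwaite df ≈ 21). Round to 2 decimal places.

SE₁ = s₁/√n₁ = 5.3/√195 = 0.3795; SE₂ = 5.7/√19 = 1.3077.
Independent samples, unequal variances: SE_diff = √(SE₁² + SE₂²) = √(0.14402025 + 1.71007929) = 1.3617.
t* = 2.080, so margin of error = 2.080 × 1.3617 = 2.8323.

2.83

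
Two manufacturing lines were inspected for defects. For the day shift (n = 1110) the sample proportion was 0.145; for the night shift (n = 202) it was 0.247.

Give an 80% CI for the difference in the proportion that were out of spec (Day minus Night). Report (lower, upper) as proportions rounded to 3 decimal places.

Each SE is √(p̂(1−p̂)/n): √(0.1450·0.8550/1110) = 0.01057 and √(0.2470·0.7530/202) = 0.03034.
SE(p̂₁ − p̂₂) = √(SE₁² + SE₂²) = √(0.0001117249 + 0.0009205156) = 0.03213, since the two samples are independent.
At 80% confidence z* = 1.282; margin = 1.282 × 0.03213 = 0.04119.
The difference is 0.1450 − 0.2470 = -0.1020, so the interval is -0.1020 ± 0.04119 = (-0.143, -0.061).

(-0.143, -0.061)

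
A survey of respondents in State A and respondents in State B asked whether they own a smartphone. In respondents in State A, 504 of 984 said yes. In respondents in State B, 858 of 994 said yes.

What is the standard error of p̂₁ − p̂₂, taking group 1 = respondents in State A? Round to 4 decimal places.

p̂₁ = 504/984 = 0.5122 and p̂₂ = 858/994 = 0.8632.
SE₁ = √(p̂₁(1−p̂₁)/n₁) = √(0.5122·0.4878/984) = 0.01593; SE₂ = √(0.8632·0.1368/994) = 0.01090.
Independent samples: SE of the difference = √(SE₁² + SE₂²) = √(0.0002537649 + 0.00011881) = 0.01930.

0.0193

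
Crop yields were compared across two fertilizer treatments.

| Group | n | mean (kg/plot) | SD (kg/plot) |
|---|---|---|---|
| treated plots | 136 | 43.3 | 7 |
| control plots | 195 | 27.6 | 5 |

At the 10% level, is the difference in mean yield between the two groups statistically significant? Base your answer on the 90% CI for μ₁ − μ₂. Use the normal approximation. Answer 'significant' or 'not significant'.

significant

Per-group SEs: s₁/√n₁ = 7/√136 = 0.6002, s₂/√n₂ = 5/√195 = 0.3581.
Unpooled SE of the difference: √(0.36024004 + 0.12823561) = 0.6989.
Margin of error = z* · SE = 1.645 × 0.6989 = 1.1497.
x̄₁ − x̄₂ = 43.3 − 27.6 = 15.7000.
CI: 15.7000 ± 1.1497 = (14.5503, 16.8497).
The interval (14.5503, 16.8497) does not contain 0, so the difference is significant.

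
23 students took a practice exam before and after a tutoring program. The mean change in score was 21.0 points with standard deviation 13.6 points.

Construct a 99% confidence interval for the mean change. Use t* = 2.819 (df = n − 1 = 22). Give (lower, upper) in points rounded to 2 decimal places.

(13.01, 28.99)

Paired design: SE = s_d/√n = 13.6/√23 = 2.8358.
t* = 2.819; margin of error = 2.819 × 2.8358 = 7.9941.
21.0 ± 7.9941 → (13.01, 28.99).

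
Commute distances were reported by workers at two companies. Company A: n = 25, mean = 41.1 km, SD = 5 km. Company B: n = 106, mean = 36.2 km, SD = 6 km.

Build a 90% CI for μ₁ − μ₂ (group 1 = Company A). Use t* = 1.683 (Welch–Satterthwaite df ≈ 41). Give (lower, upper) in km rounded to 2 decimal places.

Per-group SEs: s₁/√n₁ = 5/√25 = 1.0000, s₂/√n₂ = 6/√106 = 0.5828.
Unpooled SE of the difference: √(1.0 + 0.33965584) = 1.1574.
Margin of error = t* · SE = 1.683 × 1.1574 = 1.9479.
x̄₁ − x̄₂ = 41.1 − 36.2 = 4.9000.
CI: 4.9000 ± 1.9479 = (2.95, 6.85).

(2.95, 6.85)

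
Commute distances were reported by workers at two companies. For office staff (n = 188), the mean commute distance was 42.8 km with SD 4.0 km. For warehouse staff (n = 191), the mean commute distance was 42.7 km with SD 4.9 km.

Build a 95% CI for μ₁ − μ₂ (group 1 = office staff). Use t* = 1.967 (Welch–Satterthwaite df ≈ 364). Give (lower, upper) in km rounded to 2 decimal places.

(-0.80, 1.00)

SE₁ = s₁/√n₁ = 4.0/√188 = 0.2917; SE₂ = 4.9/√191 = 0.3546.
Independent samples, unequal variances: SE_diff = √(SE₁² + SE₂²) = √(0.08508889 + 0.12574116) = 0.4592.
t* = 1.967, so margin of error = 1.967 × 0.4592 = 0.9032.
Difference in means = 42.8 − 42.7 = 0.1000.
0.1000 ± 0.9032 → (-0.80, 1.00).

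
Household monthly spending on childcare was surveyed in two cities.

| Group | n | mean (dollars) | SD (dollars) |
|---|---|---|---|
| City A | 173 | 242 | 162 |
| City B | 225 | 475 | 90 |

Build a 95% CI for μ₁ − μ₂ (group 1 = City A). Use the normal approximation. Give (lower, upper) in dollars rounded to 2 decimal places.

(-259.85, -206.15)

Standard errors of each mean: 162/√173 = 12.3166 and 90/√225 = 6.0000.
SE(x̄₁ − x̄₂) = √(12.3166² + 6.0000²) = 13.7003 for independent samples with unequal variances.
With z* = 1.960, the margin is 1.960 × 13.7003 = 26.8526.
x̄₁ − x̄₂ = 242 − 475 = -233.0000; the interval is -233.0000 ± 26.8526 = (-259.85, -206.15).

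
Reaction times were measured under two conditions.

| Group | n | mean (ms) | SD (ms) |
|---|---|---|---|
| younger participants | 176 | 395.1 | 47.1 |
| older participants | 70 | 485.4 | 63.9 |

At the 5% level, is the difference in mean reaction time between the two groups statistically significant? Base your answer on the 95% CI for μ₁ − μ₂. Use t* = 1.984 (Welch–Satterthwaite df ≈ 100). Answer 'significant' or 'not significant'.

significant

Per-group SEs: s₁/√n₁ = 47.1/√176 = 3.5503, s₂/√n₂ = 63.9/√70 = 7.6375.
Unpooled SE of the difference: √(12.60463009 + 58.33140625) = 8.4224.
Margin of error = t* · SE = 1.984 × 8.4224 = 16.7100.
x̄₁ − x̄₂ = 395.1 − 485.4 = -90.3000.
CI: -90.3000 ± 16.7100 = (-107.0100, -73.5900).
The interval (-107.0100, -73.5900) does not contain 0, so the difference is significant.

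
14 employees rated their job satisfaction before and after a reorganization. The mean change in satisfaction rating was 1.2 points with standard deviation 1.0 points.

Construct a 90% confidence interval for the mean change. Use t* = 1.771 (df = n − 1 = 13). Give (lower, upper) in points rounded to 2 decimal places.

This is a matched-pairs design, so SE = s_d/√n = 1.0/√14 = 0.2673.
Margin = 1.771 × 0.2673 = 0.4734; the interval is 1.2 ± 0.4734 = (0.73, 1.67).

(0.73, 1.67)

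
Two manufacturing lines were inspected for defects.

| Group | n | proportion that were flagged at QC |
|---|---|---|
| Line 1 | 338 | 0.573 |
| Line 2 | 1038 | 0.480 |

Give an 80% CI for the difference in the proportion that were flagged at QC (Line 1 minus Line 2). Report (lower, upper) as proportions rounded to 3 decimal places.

SE₁ = √(p̂₁(1−p̂₁)/n₁) = √(0.5730·0.4270/338) = 0.02690; SE₂ = √(0.4800·0.5200/1038) = 0.01551.
Independent samples: SE of the difference = √(SE₁² + SE₂²) = √(0.00072361 + 0.0002405601) = 0.03105.
z* for 80% confidence is 1.282, so the margin of error is 1.282 × 0.03105 = 0.03981.
Point estimate p̂₁ − p̂₂ = 0.5730 − 0.4800 = 0.0930.
0.0930 ± 0.03981 → (0.053, 0.133).

(0.053, 0.133)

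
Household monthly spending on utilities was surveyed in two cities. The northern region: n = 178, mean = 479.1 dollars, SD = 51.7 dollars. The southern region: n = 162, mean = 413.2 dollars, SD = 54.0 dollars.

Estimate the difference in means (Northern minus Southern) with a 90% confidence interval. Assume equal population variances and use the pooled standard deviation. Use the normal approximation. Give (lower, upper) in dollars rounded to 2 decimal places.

(56.47, 75.33)

Pooled variance s_p² = [177·51.7² + 161·54.0²] / (178+162−2) = 2788.6909, so s_p = 52.8081.
SE_diff = s_p·√(1/n₁ + 1/n₂) = 52.8081·√(1/178 + 1/162) = 5.7342.
z* = 1.645; margin = 1.645 × 5.7342 = 9.4328.
Difference = 479.1 − 413.2 = 65.9000.
65.9000 ± 9.4328 → (56.47, 75.33).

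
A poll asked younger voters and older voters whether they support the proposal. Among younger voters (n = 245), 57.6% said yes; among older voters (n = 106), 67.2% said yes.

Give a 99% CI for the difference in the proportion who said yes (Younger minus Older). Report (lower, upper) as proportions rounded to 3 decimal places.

(-0.239, 0.047)

Each SE is √(p̂(1−p̂)/n): √(0.5760·0.4240/245) = 0.03157 and √(0.6720·0.3280/106) = 0.04560.
SE(p̂₁ − p̂₂) = √(SE₁² + SE₂²) = √(0.0009966649 + 0.00207936) = 0.05546, since the two samples are independent.
At 99% confidence z* = 2.576; margin = 2.576 × 0.05546 = 0.14286.
The difference is 0.5760 − 0.6720 = -0.0960, so the interval is -0.0960 ± 0.14286 = (-0.239, 0.047).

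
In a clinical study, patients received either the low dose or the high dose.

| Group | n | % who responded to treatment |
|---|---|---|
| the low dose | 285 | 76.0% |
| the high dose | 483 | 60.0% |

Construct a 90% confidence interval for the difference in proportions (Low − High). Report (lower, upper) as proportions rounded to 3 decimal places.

Each SE is √(p̂(1−p̂)/n): √(0.7600·0.2400/285) = 0.02530 and √(0.6000·0.4000/483) = 0.02229.
SE(p̂₁ − p̂₂) = √(SE₁² + SE₂²) = √(0.00064009 + 0.0004968441) = 0.03372, since the two samples are independent.
At 90% confidence z* = 1.645; margin = 1.645 × 0.03372 = 0.05547.
The difference is 0.7600 − 0.6000 = 0.1600, so the interval is 0.1600 ± 0.05547 = (0.105, 0.215).

(0.105, 0.215)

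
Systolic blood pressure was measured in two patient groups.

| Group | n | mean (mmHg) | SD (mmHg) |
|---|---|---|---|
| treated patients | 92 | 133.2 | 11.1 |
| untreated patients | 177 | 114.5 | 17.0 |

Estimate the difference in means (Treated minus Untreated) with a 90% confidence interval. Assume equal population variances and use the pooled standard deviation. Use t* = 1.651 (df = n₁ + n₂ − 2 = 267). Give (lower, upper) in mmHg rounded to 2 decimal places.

(15.46, 21.94)

Pooled variance s_p² = [91·11.1² + 176·17.0²] / (92+177−2) = 232.4948, so s_p = 15.2478.
SE_diff = s_p·√(1/n₁ + 1/n₂) = 15.2478·√(1/92 + 1/177) = 1.9598.
t* = 1.651; margin = 1.651 × 1.9598 = 3.2356.
Difference = 133.2 − 114.5 = 18.7000.
18.7000 ± 3.2356 → (15.46, 21.94).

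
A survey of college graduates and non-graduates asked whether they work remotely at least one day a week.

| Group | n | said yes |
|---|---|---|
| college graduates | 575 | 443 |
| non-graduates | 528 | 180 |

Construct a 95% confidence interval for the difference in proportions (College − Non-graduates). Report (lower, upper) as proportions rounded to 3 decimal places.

First, p̂₁ = 443/575 = 0.7704; p̂₂ = 180/528 = 0.3409.
The two standard errors are √(0.7704×0.2296/575) = 0.01754 and √(0.3409×0.6591/528) = 0.02063.
Because the samples are independent, SE_diff = √(0.01754² + 0.02063²) = 0.02708.
Using z* = 1.960 for 95%, ME = 1.960 × 0.02708 = 0.05308.
p̂₁ − p̂₂ = 0.4295; interval 0.4295 ± 0.05308 gives (0.376, 0.483).

(0.376, 0.483)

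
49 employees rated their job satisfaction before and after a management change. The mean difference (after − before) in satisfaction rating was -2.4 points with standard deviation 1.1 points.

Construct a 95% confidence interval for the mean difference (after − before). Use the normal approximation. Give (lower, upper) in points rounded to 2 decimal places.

(-2.71, -2.09)

Paired design: SE = s_d/√n = 1.1/√49 = 0.1571.
z* = 1.960; margin of error = 1.960 × 0.1571 = 0.3079.
-2.4 ± 0.3079 → (-2.71, -2.09).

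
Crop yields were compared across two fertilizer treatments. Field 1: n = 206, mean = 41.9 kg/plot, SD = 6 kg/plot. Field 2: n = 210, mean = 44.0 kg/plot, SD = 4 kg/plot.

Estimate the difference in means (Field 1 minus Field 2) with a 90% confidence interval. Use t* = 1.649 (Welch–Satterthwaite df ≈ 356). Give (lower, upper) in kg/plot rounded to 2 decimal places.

(-2.93, -1.27)

SE₁ = s₁/√n₁ = 6/√206 = 0.4180; SE₂ = 4/√210 = 0.2760.
Independent samples, unequal variances: SE_diff = √(SE₁² + SE₂²) = √(0.174724 + 0.076176) = 0.5009.
t* = 1.649, so margin of error = 1.649 × 0.5009 = 0.8260.
Difference in means = 41.9 − 44.0 = -2.1000.
-2.1000 ± 0.8260 → (-2.93, -1.27).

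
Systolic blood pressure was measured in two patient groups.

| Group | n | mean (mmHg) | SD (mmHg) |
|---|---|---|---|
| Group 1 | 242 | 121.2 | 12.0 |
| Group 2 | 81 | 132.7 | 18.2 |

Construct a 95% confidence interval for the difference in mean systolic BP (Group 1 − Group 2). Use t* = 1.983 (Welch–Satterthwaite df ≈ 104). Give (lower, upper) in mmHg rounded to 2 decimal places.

(-15.79, -7.21)

Per-group SEs: s₁/√n₁ = 12.0/√242 = 0.7714, s₂/√n₂ = 18.2/√81 = 2.0222.
Unpooled SE of the difference: √(0.59505796 + 4.08929284) = 2.1643.
Margin of error = t* · SE = 1.983 × 2.1643 = 4.2918.
x̄₁ − x̄₂ = 121.2 − 132.7 = -11.5000.
CI: -11.5000 ± 4.2918 = (-15.79, -7.21).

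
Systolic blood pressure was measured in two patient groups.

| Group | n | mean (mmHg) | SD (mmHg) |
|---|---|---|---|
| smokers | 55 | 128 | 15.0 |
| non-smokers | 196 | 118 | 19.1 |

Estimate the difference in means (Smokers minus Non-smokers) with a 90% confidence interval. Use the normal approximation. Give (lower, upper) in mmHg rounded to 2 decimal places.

SE₁ = s₁/√n₁ = 15.0/√55 = 2.0226; SE₂ = 19.1/√196 = 1.3643.
Independent samples, unequal variances: SE_diff = √(SE₁² + SE₂²) = √(4.09091076 + 1.86131449) = 2.4397.
z* = 1.645, so margin of error = 1.645 × 2.4397 = 4.0133.
Difference in means = 128 − 118 = 10.0000.
10.0000 ± 4.0133 → (5.99, 14.01).

(5.99, 14.01)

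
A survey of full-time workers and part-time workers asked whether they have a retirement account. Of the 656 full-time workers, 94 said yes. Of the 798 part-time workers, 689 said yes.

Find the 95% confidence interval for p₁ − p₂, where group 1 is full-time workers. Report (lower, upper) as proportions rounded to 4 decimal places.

p̂₁ = 94/656 = 0.1433 and p̂₂ = 689/798 = 0.8634.
SE₁ = √(p̂₁(1−p̂₁)/n₁) = √(0.1433·0.8567/656) = 0.01368; SE₂ = √(0.8634·0.1366/798) = 0.01216.
Independent samples: SE of the difference = √(SE₁² + SE₂²) = √(0.0001871424 + 0.0001478656) = 0.01830.
z* for 95% confidence is 1.960, so the margin of error is 1.960 × 0.01830 = 0.03587.
Point estimate p̂₁ − p̂₂ = 0.1433 − 0.8634 = -0.7201.
-0.7201 ± 0.03587 → (-0.7560, -0.6842).

(-0.7560, -0.6842)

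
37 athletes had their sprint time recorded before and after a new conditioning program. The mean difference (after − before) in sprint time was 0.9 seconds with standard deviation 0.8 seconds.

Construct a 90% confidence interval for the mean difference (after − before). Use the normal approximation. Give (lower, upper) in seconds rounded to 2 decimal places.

(0.68, 1.12)

This is a matched-pairs design, so SE = s_d/√n = 0.8/√37 = 0.1315.
Margin = 1.645 × 0.1315 = 0.2163; the interval is 0.9 ± 0.2163 = (0.68, 1.12).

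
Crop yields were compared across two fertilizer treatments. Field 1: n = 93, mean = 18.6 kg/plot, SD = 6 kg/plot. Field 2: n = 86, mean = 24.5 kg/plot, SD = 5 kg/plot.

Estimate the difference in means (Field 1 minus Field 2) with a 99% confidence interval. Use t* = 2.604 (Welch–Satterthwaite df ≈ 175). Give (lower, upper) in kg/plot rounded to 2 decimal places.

(-8.04, -3.76)

Standard errors of each mean: 6/√93 = 0.6222 and 5/√86 = 0.5392.
SE(x̄₁ − x̄₂) = √(0.6222² + 0.5392²) = 0.8233 for independent samples with unequal variances.
With t* = 2.604, the margin is 2.604 × 0.8233 = 2.1439.
x̄₁ − x̄₂ = 18.6 − 24.5 = -5.9000; the interval is -5.9000 ± 2.1439 = (-8.04, -3.76).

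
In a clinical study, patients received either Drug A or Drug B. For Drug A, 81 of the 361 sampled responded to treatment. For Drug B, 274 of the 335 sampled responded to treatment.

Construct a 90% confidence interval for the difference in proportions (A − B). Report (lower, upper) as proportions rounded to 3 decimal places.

p̂₁ = 81/361 = 0.2244 and p̂₂ = 274/335 = 0.8179.
SE₁ = √(p̂₁(1−p̂₁)/n₁) = √(0.2244·0.7756/361) = 0.02196; SE₂ = √(0.8179·0.1821/335) = 0.02109.
Independent samples: SE of the difference = √(SE₁² + SE₂²) = √(0.0004822416 + 0.0004447881) = 0.03045.
z* for 90% confidence is 1.645, so the margin of error is 1.645 × 0.03045 = 0.05009.
Point estimate p̂₁ − p̂₂ = 0.2244 − 0.8179 = -0.5935.
-0.5935 ± 0.05009 → (-0.644, -0.543).

(-0.644, -0.543)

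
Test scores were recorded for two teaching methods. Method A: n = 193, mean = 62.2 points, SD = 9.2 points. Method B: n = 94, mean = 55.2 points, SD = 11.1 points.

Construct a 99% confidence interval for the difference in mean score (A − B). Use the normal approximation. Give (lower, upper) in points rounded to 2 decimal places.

Per-group SEs: s₁/√n₁ = 9.2/√193 = 0.6622, s₂/√n₂ = 11.1/√94 = 1.1449.
Unpooled SE of the difference: √(0.43850884 + 1.31079601) = 1.3226.
Margin of error = z* · SE = 2.576 × 1.3226 = 3.4070.
x̄₁ − x̄₂ = 62.2 − 55.2 = 7.0000.
CI: 7.0000 ± 3.4070 = (3.59, 10.41).

(3.59, 10.41)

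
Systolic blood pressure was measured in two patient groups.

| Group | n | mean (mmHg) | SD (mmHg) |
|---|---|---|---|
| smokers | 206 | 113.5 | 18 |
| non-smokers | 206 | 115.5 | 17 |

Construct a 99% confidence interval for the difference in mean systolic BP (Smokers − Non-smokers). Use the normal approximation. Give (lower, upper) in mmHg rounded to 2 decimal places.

(-6.44, 2.44)

Per-group SEs: s₁/√n₁ = 18/√206 = 1.2541, s₂/√n₂ = 17/√206 = 1.1844.
Unpooled SE of the difference: √(1.57276681 + 1.40280336) = 1.7250.
Margin of error = z* · SE = 2.576 × 1.7250 = 4.4436.
x̄₁ − x̄₂ = 113.5 − 115.5 = -2.0000.
CI: -2.0000 ± 4.4436 = (-6.44, 2.44).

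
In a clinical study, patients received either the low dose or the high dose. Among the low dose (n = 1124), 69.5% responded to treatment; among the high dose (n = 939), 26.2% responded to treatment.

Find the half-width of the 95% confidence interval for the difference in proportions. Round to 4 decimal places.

0.0389

SE₁ = √(p̂₁(1−p̂₁)/n₁) = √(0.6950·0.3050/1124) = 0.01373; SE₂ = √(0.2620·0.7380/939) = 0.01435.
Independent samples: SE of the difference = √(SE₁² + SE₂²) = √(0.0001885129 + 0.0002059225) = 0.01986.
z* for 95% confidence is 1.960, so the margin of error is 1.960 × 0.01986 = 0.03893.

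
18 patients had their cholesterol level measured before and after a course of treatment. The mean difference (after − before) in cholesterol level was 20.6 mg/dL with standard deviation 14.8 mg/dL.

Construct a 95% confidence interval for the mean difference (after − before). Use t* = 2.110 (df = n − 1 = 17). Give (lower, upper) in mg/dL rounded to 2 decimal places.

Paired design: SE = s_d/√n = 14.8/√18 = 3.4884.
t* = 2.110; margin of error = 2.110 × 3.4884 = 7.3605.
20.6 ± 7.3605 → (13.24, 27.96).

(13.24, 27.96)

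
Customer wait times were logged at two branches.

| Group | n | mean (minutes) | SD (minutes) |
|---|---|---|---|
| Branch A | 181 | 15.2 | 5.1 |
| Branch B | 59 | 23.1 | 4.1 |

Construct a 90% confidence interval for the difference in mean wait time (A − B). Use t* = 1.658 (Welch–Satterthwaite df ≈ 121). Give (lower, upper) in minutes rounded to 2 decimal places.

Standard errors of each mean: 5.1/√181 = 0.3791 and 4.1/√59 = 0.5338.
SE(x̄₁ − x̄₂) = √(0.3791² + 0.5338²) = 0.6547 for independent samples with unequal variances.
With t* = 1.658, the margin is 1.658 × 0.6547 = 1.0855.
x̄₁ − x̄₂ = 15.2 − 23.1 = -7.9000; the interval is -7.9000 ± 1.0855 = (-8.99, -6.81).

(-8.99, -6.81)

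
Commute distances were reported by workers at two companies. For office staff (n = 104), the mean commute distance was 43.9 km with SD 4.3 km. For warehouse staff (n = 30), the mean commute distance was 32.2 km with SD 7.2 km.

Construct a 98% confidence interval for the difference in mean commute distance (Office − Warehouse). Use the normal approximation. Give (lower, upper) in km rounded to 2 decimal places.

(8.49, 14.91)

Standard errors of each mean: 4.3/√104 = 0.4216 and 7.2/√30 = 1.3145.
SE(x̄₁ − x̄₂) = √(0.4216² + 1.3145²) = 1.3805 for independent samples with unequal variances.
With z* = 2.326, the margin is 2.326 × 1.3805 = 3.2110.
x̄₁ − x̄₂ = 43.9 − 32.2 = 11.7000; the interval is 11.7000 ± 3.2110 = (8.49, 14.91).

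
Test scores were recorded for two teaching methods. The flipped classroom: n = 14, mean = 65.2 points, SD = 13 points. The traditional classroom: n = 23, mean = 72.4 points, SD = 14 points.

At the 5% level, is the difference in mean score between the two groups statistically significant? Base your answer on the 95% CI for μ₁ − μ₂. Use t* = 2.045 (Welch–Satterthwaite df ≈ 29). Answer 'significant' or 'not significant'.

not significant

Per-group SEs: s₁/√n₁ = 13/√14 = 3.4744, s₂/√n₂ = 14/√23 = 2.9192.
Unpooled SE of the difference: √(12.07145536 + 8.52172864) = 4.5380.
Margin of error = t* · SE = 2.045 × 4.5380 = 9.2802.
x̄₁ − x̄₂ = 65.2 − 72.4 = -7.2000.
CI: -7.2000 ± 9.2802 = (-16.4802, 2.0802).
The interval (-16.4802, 2.0802) contains 0, so the difference is not significant.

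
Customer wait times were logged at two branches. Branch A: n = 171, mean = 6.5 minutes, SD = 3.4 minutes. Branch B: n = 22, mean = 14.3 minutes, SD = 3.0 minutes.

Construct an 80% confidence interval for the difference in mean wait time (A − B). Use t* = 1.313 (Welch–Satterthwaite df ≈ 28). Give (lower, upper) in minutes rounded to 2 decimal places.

(-8.71, -6.89)

SE₁ = s₁/√n₁ = 3.4/√171 = 0.2600; SE₂ = 3.0/√22 = 0.6396.
Independent samples, unequal variances: SE_diff = √(SE₁² + SE₂²) = √(0.0676 + 0.40908816) = 0.6904.
t* = 1.313, so margin of error = 1.313 × 0.6904 = 0.9065.
Difference in means = 6.5 − 14.3 = -7.8000.
-7.8000 ± 0.9065 → (-8.71, -6.89).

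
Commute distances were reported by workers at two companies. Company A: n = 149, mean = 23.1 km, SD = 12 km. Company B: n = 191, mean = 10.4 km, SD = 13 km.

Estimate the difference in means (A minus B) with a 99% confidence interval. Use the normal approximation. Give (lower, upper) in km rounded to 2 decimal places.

(9.20, 16.20)

Per-group SEs: s₁/√n₁ = 12/√149 = 0.9831, s₂/√n₂ = 13/√191 = 0.9406.
Unpooled SE of the difference: √(0.96648561 + 0.88472836) = 1.3606.
Margin of error = z* · SE = 2.576 × 1.3606 = 3.5049.
x̄₁ − x̄₂ = 23.1 − 10.4 = 12.7000.
CI: 12.7000 ± 3.5049 = (9.20, 16.20).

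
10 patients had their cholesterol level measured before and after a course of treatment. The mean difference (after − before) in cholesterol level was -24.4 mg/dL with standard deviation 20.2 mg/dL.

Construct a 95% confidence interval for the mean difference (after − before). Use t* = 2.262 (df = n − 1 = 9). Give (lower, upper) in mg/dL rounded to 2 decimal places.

This is a matched-pairs design, so SE = s_d/√n = 20.2/√10 = 6.3878.
Margin = 2.262 × 6.3878 = 14.4492; the interval is -24.4 ± 14.4492 = (-38.85, -9.95).

(-38.85, -9.95)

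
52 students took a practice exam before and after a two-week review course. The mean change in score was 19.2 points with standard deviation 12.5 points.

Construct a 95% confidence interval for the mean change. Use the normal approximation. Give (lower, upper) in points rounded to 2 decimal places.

This is a matched-pairs design, so SE = s_d/√n = 12.5/√52 = 1.7334.
Margin = 1.960 × 1.7334 = 3.3975; the interval is 19.2 ± 3.3975 = (15.80, 22.60).

(15.80, 22.60)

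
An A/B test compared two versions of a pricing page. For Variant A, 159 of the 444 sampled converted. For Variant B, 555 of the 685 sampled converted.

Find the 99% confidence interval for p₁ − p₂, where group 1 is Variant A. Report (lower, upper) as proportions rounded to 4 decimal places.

(-0.5223, -0.3819)

Sample proportions: 159/444 = 0.3581, 555/685 = 0.8102.
Each SE is √(p̂(1−p̂)/n): √(0.3581·0.6419/444) = 0.02275 and √(0.8102·0.1898/685) = 0.01498.
SE(p̂₁ − p̂₂) = √(SE₁² + SE₂²) = √(0.0005175625 + 0.0002244004) = 0.02724, since the two samples are independent.
At 99% confidence z* = 2.576; margin = 2.576 × 0.02724 = 0.07017.
The difference is 0.3581 − 0.8102 = -0.4521, so the interval is -0.4521 ± 0.07017 = (-0.5223, -0.3819).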